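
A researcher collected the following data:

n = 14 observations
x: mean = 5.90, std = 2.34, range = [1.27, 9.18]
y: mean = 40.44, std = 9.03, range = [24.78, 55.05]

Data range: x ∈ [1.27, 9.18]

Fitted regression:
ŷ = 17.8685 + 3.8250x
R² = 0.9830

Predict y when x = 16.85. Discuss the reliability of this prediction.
The equation gives ŷ = 82.3198; however x = 16.85 is 7.67 units above the observed range, so this extrapolated value should not be trusted.

Prediction calculation:
ŷ = 17.8685 + 3.8250 × 16.85
ŷ = 82.3198

Reliability:
- Data range: x ∈ [1.27, 9.18]
- Prediction point: x = 16.85 is 7.67 units above the observed range → this is EXTRAPOLATION, not interpolation

Why that matters here:
- The linear relationship may not hold outside the observed range
- The standard error of prediction grows with (x − x̄)², and x = 16.85 is far from x̄ = 5.90

Report the number if required, but flag clearly that it is an extrapolation.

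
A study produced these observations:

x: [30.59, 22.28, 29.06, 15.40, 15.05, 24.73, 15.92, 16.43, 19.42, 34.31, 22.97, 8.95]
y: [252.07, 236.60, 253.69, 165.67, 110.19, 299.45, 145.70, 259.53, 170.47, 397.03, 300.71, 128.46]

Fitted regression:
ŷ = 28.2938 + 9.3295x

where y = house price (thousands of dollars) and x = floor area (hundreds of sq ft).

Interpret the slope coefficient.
On average, house price is about 9.3295 thousand dollars higher for every extra hundred sq ft of floor area.

β₁ = 9.3295 is the change in predicted house price (thousand dollars) per additional hundred sq ft of floor area.

Interpretation:
- Floor area up by 1 hundred sq ft → predicted house price increases by 9.3295 thousand dollars
- The effect is assumed constant over the observed range of x (linearity)
- The slope describes association in these data, not necessarily a causal effect

The intercept β₀ = 28.2938 is the predicted house price when floor area = 0; since the smallest observed x is 8.95, this is an extrapolation and mainly anchors the line.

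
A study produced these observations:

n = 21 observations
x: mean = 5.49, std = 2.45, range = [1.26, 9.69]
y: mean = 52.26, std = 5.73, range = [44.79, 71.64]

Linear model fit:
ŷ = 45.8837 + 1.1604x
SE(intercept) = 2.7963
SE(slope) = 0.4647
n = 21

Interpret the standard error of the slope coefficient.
The slope 1.1604 is pinned down to within about ±0.4647 (one SE) by these data — relative uncertainty 40.0%, i.e. moderately precise.

SE(β̂₁) = s / √Sxx, where s is the residual standard deviation and Sxx = Σ(x − x̄)². It is the yardstick for how far β̂₁ = 1.1604 could plausibly be from the true slope.

Relative precision:
- SE / |β̂₁| = 0.4647 / 1.1604 = 40.0%
- Rule of thumb (under 20%: precise; 20% to under 50%: moderately precise; 50% or more: imprecise) → moderately precise

Link to interval estimation: a confidence interval for β₁ is β̂₁ ± t* × 0.4647, so SE sets the half-width per unit of t*.

What drives SE(β̂₁): larger n (here n = 21) → smaller SE; more residual scatter → larger SE.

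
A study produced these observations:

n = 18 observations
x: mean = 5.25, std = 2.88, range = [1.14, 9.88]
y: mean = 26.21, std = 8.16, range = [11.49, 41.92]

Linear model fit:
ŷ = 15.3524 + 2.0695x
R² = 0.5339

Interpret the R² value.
The model explains 53.39% of the variance in y (R² = 0.5339), leaving 46.61% unexplained; the fit is moderate.

R² (coefficient of determination) measures the proportion of variance in y explained by the regression model.

Here R² = 0.5339:
- Explained: 53.39% of the variation in y
- Unexplained (residual): 100% − 53.39% = 46.61%
- Rule of thumb (below 0.3 weak; 0.3 to below 0.7 moderate; 0.7 and above strong) → moderate

Calculation: R² = 1 − (SS_res / SS_tot), where SS_res is the sum of squared residuals and SS_tot the total sum of squares.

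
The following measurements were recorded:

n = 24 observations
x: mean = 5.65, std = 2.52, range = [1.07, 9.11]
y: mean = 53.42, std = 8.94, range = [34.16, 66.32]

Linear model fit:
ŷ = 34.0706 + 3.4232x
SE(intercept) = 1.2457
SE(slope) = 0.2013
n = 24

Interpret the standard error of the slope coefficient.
The slope 3.4232 is pinned down to within about ±0.2013 (one SE) by these data — relative uncertainty 5.9%, i.e. precise.

SE(β̂₁) = s / √Sxx, where s is the residual standard deviation and Sxx = Σ(x − x̄)². It is the yardstick for how far β̂₁ = 3.4232 could plausibly be from the true slope.

Relative precision:
- SE / |β̂₁| = 0.2013 / 3.4232 = 5.9%
- Rule of thumb (under 20%: precise; 20% to under 50%: moderately precise; 50% or more: imprecise) → precise

Link to interval estimation: a confidence interval for β₁ is β̂₁ ± t* × 0.2013, so SE sets the half-width per unit of t*.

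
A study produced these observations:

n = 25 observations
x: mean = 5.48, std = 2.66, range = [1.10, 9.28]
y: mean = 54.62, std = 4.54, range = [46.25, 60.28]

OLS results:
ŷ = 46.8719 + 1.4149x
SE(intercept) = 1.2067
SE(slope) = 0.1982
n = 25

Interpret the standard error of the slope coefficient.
SE(slope) = 0.1982 measures the uncertainty in the estimated slope. The coefficient is estimated precisely (SE/|β̂₁| = 14.0%).

SE(β̂₁) = s / √Sxx, where s is the residual standard deviation and Sxx = Σ(x − x̄)². It is the yardstick for how far β̂₁ = 1.4149 could plausibly be from the true slope.

Relative precision:
- SE / |β̂₁| = 0.1982 / 1.4149 = 14.0%
- Rule of thumb (under 20%: precise; 20% to under 50%: moderately precise; 50% or more: imprecise) → precise

Rough 95% range (±2 SE): 1.4149 ± 0.3964 → (1.0185, 1.8113).

What drives SE(β̂₁): more residual scatter → larger SE.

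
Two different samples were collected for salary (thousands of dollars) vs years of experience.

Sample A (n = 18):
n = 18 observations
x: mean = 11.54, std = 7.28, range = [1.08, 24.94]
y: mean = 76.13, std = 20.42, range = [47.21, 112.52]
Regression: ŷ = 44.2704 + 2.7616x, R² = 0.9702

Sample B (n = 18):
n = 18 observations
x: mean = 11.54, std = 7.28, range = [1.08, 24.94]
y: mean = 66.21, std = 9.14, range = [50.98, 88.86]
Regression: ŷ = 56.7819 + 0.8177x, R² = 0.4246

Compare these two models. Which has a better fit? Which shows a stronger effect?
Model A has the better fit (R² = 0.9702 vs 0.4246). Model A shows the stronger effect (|β₁| = 2.7616 vs 0.8177).

Model Comparison:

Which explains more variance? (R²)
- Model A: R² = 0.9702 → 97.02% of variance in salary explained
- Model B: R² = 0.4246 → 42.46% of variance in salary explained
- 0.9702 > 0.4246 → Model A has the better fit

Which has the larger per-year effect? (|β₁|)
- Model A: β₁ = 2.7616 → predicted salary rises 2.7616 thousand dollars per additional year of experience
- Model B: β₁ = 0.8177 → predicted salary rises 0.8177 thousand dollars per additional year of experience
- |2.7616| > |0.8177| → Model A shows the stronger marginal effect

Notes:
- R² measures how tightly points cluster around the line; β₁ measures how steep the line is — they answer different questions.
- A steeper slope doesn't make a better model if the scatter around the line is large.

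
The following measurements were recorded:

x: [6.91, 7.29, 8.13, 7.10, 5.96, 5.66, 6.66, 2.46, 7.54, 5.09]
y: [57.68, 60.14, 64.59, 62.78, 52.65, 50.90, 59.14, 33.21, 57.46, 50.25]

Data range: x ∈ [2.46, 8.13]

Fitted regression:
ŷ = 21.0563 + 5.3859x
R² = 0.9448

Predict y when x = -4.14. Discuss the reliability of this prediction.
ŷ = -1.2413, but this is extrapolation (below the data range [2.46, 8.13]) and may be unreliable.

Prediction calculation:
ŷ = 21.0563 + 5.3859 × (-4.14)
ŷ = -1.2413

Reliability:
- Data range: x ∈ [2.46, 8.13]
- Prediction point: x = -4.14 is 6.60 units below the observed range → this is EXTRAPOLATION, not interpolation

Why that matters here:
- R² describes fit only over the sampled x values; it says nothing about behaviour beyond them
- There are no observations near this x to validate the fitted line there
- Real relationships often flatten, saturate, or turn nonlinear at extremes

The R² = 0.9448 only validates the fit within [2.46, 8.13]; treat ŷ = -1.2413 with caution.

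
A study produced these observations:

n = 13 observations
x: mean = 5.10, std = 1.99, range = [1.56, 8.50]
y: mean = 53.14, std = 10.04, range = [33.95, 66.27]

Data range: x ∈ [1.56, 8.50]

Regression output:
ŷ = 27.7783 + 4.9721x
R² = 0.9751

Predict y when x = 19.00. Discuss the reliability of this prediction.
The equation gives ŷ = 122.2482; however x = 19.00 is 10.50 units above the observed range, so this extrapolated value should not be trusted.

Prediction calculation:
ŷ = 27.7783 + 4.9721 × 19.00
ŷ = 122.2482

Reliability:
- Data range: x ∈ [1.56, 8.50]
- Prediction point: x = 19.00 is 10.50 units above the observed range → this is EXTRAPOLATION, not interpolation

Why that matters here:
- The standard error of prediction grows with (x − x̄)², and x = 19.00 is far from x̄ = 5.10
- There are no observations near this x to validate the fitted line there

A defensible statement: 'if the linear trend continued to x = 19.00, y would be about 122.2482' — the premise is untested.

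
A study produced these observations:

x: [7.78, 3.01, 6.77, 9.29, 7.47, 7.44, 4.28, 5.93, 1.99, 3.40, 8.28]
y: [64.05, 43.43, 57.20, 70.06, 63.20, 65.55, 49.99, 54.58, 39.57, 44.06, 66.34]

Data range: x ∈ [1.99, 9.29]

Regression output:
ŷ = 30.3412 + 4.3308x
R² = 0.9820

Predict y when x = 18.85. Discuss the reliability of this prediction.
ŷ = 111.9768 (extrapolation — x = 18.85 lies outside [1.99, 9.29], so reliability is low).

Prediction calculation:
ŷ = 30.3412 + 4.3308 × 18.85
ŷ = 111.9768

Reliability:
- Data range: x ∈ [1.99, 9.29]
- Prediction point: x = 18.85 is 9.56 units above the observed range → this is EXTRAPOLATION, not interpolation

Why that matters here:
- Real relationships often flatten, saturate, or turn nonlinear at extremes
- There are no observations near this x to validate the fitted line there

A defensible statement: 'if the linear trend continued to x = 18.85, y would be about 111.9768' — the premise is untested.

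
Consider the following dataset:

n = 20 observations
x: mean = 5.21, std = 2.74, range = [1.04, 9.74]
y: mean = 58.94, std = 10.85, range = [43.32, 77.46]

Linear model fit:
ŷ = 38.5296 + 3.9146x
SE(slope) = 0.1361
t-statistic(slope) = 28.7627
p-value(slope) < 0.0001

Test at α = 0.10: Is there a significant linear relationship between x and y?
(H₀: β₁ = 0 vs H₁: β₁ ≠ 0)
Reject H₀: p-value < 0.0001 < α = 0.10. The linear relationship is significant at the 10% level.

Hypothesis test for the slope coefficient:

H₀: β₁ = 0 (no linear relationship)
H₁: β₁ ≠ 0 (linear relationship exists)

Test statistic: t = β̂₁ / SE(β̂₁) = 3.9146 / 0.1361 = 28.7627

The p-value (<0.0001) is the probability, under H₀, of a t-statistic at least as extreme as |t| = 28.7627 (two-sided, df = n − 2 = 18).

Decision rule: reject H₀ if p-value < α.
p-value < 0.0001 < α = 0.10 → reject H₀.

There is sufficient evidence at the 10% significance level to conclude that a linear relationship exists between x and y.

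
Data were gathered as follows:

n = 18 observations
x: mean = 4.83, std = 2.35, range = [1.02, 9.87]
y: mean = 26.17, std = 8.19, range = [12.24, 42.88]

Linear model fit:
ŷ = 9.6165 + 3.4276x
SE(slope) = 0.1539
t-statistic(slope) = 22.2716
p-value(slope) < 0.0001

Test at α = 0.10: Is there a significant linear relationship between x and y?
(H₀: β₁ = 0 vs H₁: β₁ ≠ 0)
Reject H₀: p-value < 0.0001 < α = 0.10. The linear relationship is significant at the 10% level.

Hypothesis test for the slope coefficient:

H₀: β₁ = 0 (no linear relationship)
H₁: β₁ ≠ 0 (linear relationship exists)

Test statistic: t = β̂₁ / SE(β̂₁) = 3.4276 / 0.1539 = 22.2716

The p-value (<0.0001) is the probability, under H₀, of a t-statistic at least as extreme as |t| = 22.2716 (two-sided, df = n − 2 = 16).

Decision rule: reject H₀ if p-value < α.
p-value < 0.0001 < α = 0.10 → reject H₀.

Conclusion: the linear association between x and y is significant at the 10% level.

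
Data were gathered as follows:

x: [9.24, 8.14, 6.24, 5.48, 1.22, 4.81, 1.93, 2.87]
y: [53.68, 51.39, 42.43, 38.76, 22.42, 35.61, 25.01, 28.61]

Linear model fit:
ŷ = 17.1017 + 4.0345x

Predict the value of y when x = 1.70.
ŷ = 23.9604

To predict y for x = 1.70, substitute into the regression equation:

ŷ = 17.1017 + 4.0345 × 1.70
ŷ = 17.1017 + 6.8587
ŷ = 23.9604

This is the fitted mean response at that x — an individual observation would come with a wider prediction interval.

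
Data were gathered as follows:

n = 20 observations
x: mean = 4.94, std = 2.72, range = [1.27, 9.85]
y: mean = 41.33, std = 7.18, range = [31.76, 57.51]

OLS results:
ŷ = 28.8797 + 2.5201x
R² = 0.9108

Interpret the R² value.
The model explains 91.08% of the variance in y (R² = 0.9108), leaving 8.92% unexplained; the fit is strong.

The coefficient of determination R² is the fraction of the total variation in y that the fitted line accounts for.

Here R² = 0.9108:
- Explained: 91.08% of the variation in y
- Unexplained (residual): 100% − 91.08% = 8.92%
- Rule of thumb (below 0.3 weak; 0.3 to below 0.7 moderate; 0.7 and above strong) → strong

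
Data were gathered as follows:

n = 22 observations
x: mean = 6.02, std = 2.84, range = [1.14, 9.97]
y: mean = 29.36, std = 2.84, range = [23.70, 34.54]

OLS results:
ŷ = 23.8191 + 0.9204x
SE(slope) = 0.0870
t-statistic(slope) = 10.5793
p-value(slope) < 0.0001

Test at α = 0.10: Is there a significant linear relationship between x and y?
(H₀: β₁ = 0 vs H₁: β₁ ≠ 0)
p-value < 0.0001 < α = 0.10, so we reject H₀. The relationship is significant.

Hypothesis test for the slope coefficient:

H₀: β₁ = 0 (no linear relationship)
H₁: β₁ ≠ 0 (linear relationship exists)

Test statistic: t = β̂₁ / SE(β̂₁) = 0.9204 / 0.0870 = 10.5793

The p-value (<0.0001) is the probability, under H₀, of a t-statistic at least as extreme as |t| = 10.5793 (two-sided, df = n − 2 = 20).

Decision rule: reject H₀ if p-value < α.
p-value < 0.0001 < α = 0.10 → reject H₀.

Conclusion: the linear association between x and y is significant at the 10% level.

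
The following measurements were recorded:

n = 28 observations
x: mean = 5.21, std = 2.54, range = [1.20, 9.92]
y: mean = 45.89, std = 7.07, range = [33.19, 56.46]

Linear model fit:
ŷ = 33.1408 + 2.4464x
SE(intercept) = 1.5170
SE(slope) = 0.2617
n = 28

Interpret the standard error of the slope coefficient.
The slope 2.4464 is pinned down to within about ±0.2617 (one SE) by these data — relative uncertainty 10.7%, i.e. precise.

SE(β̂₁) = 0.2617 says: if we drew many samples of n = 28 from the same population and refit each time, the fitted slopes would scatter with a standard deviation of roughly 0.2617 around the true β₁.

Relative precision:
- SE / |β̂₁| = 0.2617 / 2.4464 = 10.7%
- Rule of thumb (under 20%: precise; 20% to under 50%: moderately precise; 50% or more: imprecise) → precise

Link to the t-test: t = β̂₁ / SE(β̂₁) = 2.4464 / 0.2617 = 9.3481, the statistic for H₀: β₁ = 0.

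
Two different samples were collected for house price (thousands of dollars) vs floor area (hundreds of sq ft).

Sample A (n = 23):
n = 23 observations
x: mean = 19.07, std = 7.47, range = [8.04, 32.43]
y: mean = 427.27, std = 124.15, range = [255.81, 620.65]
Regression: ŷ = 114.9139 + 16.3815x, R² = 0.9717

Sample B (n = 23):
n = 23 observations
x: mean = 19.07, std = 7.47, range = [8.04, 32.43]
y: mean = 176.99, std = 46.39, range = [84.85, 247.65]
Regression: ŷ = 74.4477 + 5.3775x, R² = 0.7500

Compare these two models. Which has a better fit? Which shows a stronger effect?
Model A has the better fit (R² = 0.9717 vs 0.7500). Model A shows the stronger effect (|β₁| = 16.3815 vs 5.3775).

Model Comparison:

Fit — compare R²:
- Model A: R² = 0.9717 → 97.17% of variance in house price explained
- Model B: R² = 0.7500 → 75.00% of variance in house price explained
- 0.9717 > 0.7500 → Model A has the better fit

Which has the larger per-hundred sq ft effect? (|β₁|)
- Model A: β₁ = 16.3815 → predicted house price rises 16.3815 thousand dollars per additional hundred sq ft of floor area
- Model B: β₁ = 5.3775 → predicted house price rises 5.3775 thousand dollars per additional hundred sq ft of floor area
- |16.3815| > |5.3775| → Model A shows the stronger marginal effect

Notes:
- R² measures how tightly points cluster around the line; β₁ measures how steep the line is — they answer different questions.
- The two samples could reflect different populations, time periods, or measurement quality.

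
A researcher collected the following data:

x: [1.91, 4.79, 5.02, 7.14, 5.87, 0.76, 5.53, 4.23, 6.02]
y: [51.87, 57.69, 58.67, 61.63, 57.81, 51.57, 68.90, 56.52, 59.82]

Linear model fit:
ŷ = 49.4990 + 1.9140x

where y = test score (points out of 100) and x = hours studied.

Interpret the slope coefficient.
On average, test score is about 1.9140 points higher for every extra hour of study time.

β₁ = 1.9140 is the change in predicted test score (points) per additional hour of study time.

Interpretation:
- Study time up by 1 hour → predicted test score increases by 1.9140 points
- This is a linear approximation: the same per-unit change is assumed across the whole observed x range

The intercept β₀ = 49.4990 is the predicted test score when study time = 0; since the smallest observed x is 0.76, this is an extrapolation and mainly anchors the line.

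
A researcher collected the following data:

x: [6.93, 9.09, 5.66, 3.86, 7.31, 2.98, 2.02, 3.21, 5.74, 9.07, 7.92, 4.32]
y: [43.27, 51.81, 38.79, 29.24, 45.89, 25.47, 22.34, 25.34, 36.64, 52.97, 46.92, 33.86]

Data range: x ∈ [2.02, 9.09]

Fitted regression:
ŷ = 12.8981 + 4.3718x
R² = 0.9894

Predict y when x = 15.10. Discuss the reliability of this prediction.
ŷ = 78.9123 (extrapolation — x = 15.10 lies outside [2.02, 9.09], so reliability is low).

Prediction calculation:
ŷ = 12.8981 + 4.3718 × 15.10
ŷ = 78.9123

Reliability:
- Data range: x ∈ [2.02, 9.09]
- Prediction point: x = 15.10 is 6.01 units above the observed range → this is EXTRAPOLATION, not interpolation

Why that matters here:
- Real relationships often flatten, saturate, or turn nonlinear at extremes
- The linear relationship may not hold outside the observed range
- The standard error of prediction grows with (x − x̄)², and x = 15.10 is far from x̄ = 5.68

The R² = 0.9894 only validates the fit within [2.02, 9.09]; treat ŷ = 78.9123 with caution.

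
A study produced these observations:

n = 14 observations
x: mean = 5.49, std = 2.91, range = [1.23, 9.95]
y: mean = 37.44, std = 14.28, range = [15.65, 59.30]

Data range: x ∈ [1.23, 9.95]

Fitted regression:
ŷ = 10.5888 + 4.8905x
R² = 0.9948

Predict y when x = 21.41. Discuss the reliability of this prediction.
ŷ = 115.2944, but this is extrapolation (above the data range [1.23, 9.95]) and may be unreliable.

Prediction calculation:
ŷ = 10.5888 + 4.8905 × 21.41
ŷ = 115.2944

Reliability:
- Data range: x ∈ [1.23, 9.95]
- Prediction point: x = 21.41 is 11.46 units above the observed range → this is EXTRAPOLATION, not interpolation

Why that matters here:
- R² describes fit only over the sampled x values; it says nothing about behaviour beyond them
- The standard error of prediction grows with (x − x̄)², and x = 21.41 is far from x̄ = 5.49

Report the number if required, but flag clearly that it is an extrapolation.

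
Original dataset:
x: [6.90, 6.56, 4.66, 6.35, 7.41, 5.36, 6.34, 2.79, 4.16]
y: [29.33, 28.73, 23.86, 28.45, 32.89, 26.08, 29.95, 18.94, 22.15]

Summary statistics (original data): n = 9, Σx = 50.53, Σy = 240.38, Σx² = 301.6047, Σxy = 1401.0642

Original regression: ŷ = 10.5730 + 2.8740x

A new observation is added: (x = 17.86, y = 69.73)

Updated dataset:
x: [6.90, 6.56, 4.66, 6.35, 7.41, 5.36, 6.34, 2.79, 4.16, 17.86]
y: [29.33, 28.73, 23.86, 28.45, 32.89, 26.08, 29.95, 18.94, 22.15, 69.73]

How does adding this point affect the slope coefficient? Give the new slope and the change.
The slope changes from 2.8740 to 3.4383 (change of +0.5643, or +19.6%).

x = 17.86 lies well outside the original x-range [2.79, 7.41] (x̄ ≈ 5.61), so this observation has high leverage and can move the slope substantially.

Step 1: Update the sums with the new point (n goes from 9 to 10)
Σx  = 50.53 + 17.86 = 68.39
Σy  = 240.38 + 69.73 = 310.11
Σx² = 301.6047 + 17.86² = 301.6047 + 318.9796 = 620.5843
Σxy = 1401.0642 + 17.86×69.73 = 1401.0642 + 1245.3778 = 2646.4420

Step 2: Recompute the slope with b₁ = (nΣxy − ΣxΣy) / (nΣx² − (Σx)²)
Numerator   = 10×2646.4420 − 68.39×310.11 = 26464.4200 − 21208.4229 = 5255.9971
Denominator = 10×620.5843 − 68.39² = 6205.8430 − 4677.1921 = 1528.6509
b₁(new) = 5255.9971 / 1528.6509 = 3.4383

(Same formula on the original sums: (9×1401.0642 − 50.53×240.38) / (9×301.6047 − 50.53²) = 463.1764 / 161.1614 = 2.8740, matching the given fit.)

Step 3: Change in slope
Δβ₁ = 3.4383 − 2.8740 = +0.5643
Relative change = +0.5643 / 2.8740 × 100% = +19.6%
→ the slope increases when the point is added.

Because the point sits above the extension of the original line at a high-leverage x, it tilts the fit up.
In practice: check such a point for data-entry or measurement error; examine leverage (hᵢ) and Cook's distance rather than deleting it automatically.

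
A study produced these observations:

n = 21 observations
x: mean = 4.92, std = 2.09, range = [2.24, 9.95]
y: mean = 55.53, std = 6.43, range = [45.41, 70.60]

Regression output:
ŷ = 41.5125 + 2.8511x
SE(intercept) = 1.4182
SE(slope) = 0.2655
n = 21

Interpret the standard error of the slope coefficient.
SE(β̂₁) = 0.2655 is the estimated standard deviation of the slope estimate across repeated samples; relative to β̂₁ = 2.8511 that is 9.3%, a precise estimate.

SE(β̂₁) = s / √Sxx, where s is the residual standard deviation and Sxx = Σ(x − x̄)². It is the yardstick for how far β̂₁ = 2.8511 could plausibly be from the true slope.

Relative precision:
- SE / |β̂₁| = 0.2655 / 2.8511 = 9.3%
- Rule of thumb (under 20%: precise; 20% to under 50%: moderately precise; 50% or more: imprecise) → precise

Link to the t-test: t = β̂₁ / SE(β̂₁) = 2.8511 / 0.2655 = 10.7386, the statistic for H₀: β₁ = 0.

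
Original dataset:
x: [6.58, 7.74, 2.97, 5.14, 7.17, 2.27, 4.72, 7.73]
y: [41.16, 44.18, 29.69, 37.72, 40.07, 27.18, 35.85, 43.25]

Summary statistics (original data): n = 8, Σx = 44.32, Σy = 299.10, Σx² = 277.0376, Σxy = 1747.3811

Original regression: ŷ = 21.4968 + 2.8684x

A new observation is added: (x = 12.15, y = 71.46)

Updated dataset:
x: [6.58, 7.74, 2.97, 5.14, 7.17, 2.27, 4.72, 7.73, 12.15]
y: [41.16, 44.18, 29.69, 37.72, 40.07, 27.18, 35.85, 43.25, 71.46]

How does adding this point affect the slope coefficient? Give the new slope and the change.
Adding the point moves β₁ from 2.8684 to 4.1307, i.e. it increases by 1.2623 (+44.0%).

x = 12.15 lies well outside the original x-range [2.27, 7.74] (x̄ ≈ 5.54), so this observation has high leverage and can move the slope substantially.

Step 1: Update the sums with the new point (n goes from 8 to 9)
Σx  = 44.32 + 12.15 = 56.47
Σy  = 299.10 + 71.46 = 370.56
Σx² = 277.0376 + 12.15² = 277.0376 + 147.6225 = 424.6601
Σxy = 1747.3811 + 12.15×71.46 = 1747.3811 + 868.2390 = 2615.6201

Step 2: Recompute the slope with b₁ = (nΣxy − ΣxΣy) / (nΣx² − (Σx)²)
Numerator   = 9×2615.6201 − 56.47×370.56 = 23540.5809 − 20925.5232 = 2615.0577
Denominator = 9×424.6601 − 56.47² = 3821.9409 − 3188.8609 = 633.0800
b₁(new) = 2615.0577 / 633.0800 = 4.1307

(Same formula on the original sums: (8×1747.3811 − 44.32×299.10) / (8×277.0376 − 44.32²) = 722.9368 / 252.0384 = 2.8684, matching the given fit.)

Step 3: Change in slope
Δβ₁ = 4.1307 − 2.8684 = +1.2623
Relative change = +1.2623 / 2.8684 × 100% = +44.0%
→ the slope increases when the point is added.

A high-leverage point only changes the slope if it is off the original line; here y = 71.46 is above the original trend, so the slope increases.
In practice: investigate whether it comes from the same population as the rest of the sample.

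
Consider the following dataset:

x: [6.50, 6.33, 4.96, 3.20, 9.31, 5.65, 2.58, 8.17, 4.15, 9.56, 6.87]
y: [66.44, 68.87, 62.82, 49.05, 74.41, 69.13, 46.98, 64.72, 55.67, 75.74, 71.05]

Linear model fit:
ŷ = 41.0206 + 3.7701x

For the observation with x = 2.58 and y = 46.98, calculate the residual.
Residual = -3.7675

The residual is the difference between the actual value and the predicted value:

Residual = y - ŷ

Step 1: Calculate predicted value
ŷ = 41.0206 + 3.7701 × 2.58
ŷ = 50.7475

Step 2: Calculate residual
Residual = 46.98 - 50.7475
Residual = -3.7675

Interpretation: the model overestimates the actual value by 3.7675 at this point (negative residual → observation lies below the fitted line).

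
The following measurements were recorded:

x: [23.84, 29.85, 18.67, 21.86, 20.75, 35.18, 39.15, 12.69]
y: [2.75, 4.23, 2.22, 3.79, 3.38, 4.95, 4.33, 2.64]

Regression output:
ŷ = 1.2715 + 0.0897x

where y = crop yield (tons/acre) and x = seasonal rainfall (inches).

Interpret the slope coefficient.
On average, crop yield is about 0.0897 tons/acre higher for every extra inch of rainfall.

The slope coefficient β₁ = 0.0897 represents the marginal effect of rainfall on crop yield.

Interpretation:
- Rainfall up by 1 inch → predicted crop yield increases by 0.0897 tons/acre
- This is a linear approximation: the same per-unit change is assumed across the whole observed x range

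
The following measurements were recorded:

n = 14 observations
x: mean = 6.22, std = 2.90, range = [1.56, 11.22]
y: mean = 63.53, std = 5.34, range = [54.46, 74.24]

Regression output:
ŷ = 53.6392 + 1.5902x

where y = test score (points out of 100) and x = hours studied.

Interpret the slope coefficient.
For each additional hour of study time, predicted test score increases by approximately 1.5902 points.

β₁ = 1.5902 is the change in predicted test score (points) per additional hour of study time.

Interpretation:
- Study time up by 1 hour → predicted test score increases by 1.5902 points
- This is a linear approximation: the same per-unit change is assumed across the whole observed x range
- The slope describes association in these data, not necessarily a causal effect

The intercept β₀ = 53.6392 is the predicted test score when study time = 0; since the smallest observed x is 1.56, this is an extrapolation and mainly anchors the line.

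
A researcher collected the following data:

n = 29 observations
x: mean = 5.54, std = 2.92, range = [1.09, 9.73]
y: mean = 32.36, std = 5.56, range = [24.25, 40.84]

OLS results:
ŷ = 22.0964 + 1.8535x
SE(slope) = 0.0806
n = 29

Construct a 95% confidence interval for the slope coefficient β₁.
The 95% CI for β₁ is (1.6881, 2.0189)

Confidence interval for the slope:

The 95% CI for β₁ is: β̂₁ ± t*(α/2, n-2) × SE(β̂₁)

Step 1: Find critical t-value
- Confidence level = 0.95
- Degrees of freedom = n - 2 = 29 - 2 = 27
- t*(α/2, 27) = 2.0518

Step 2: Calculate margin of error
Margin = 2.0518 × 0.0806 = 0.1654

Step 3: Construct interval
CI = 1.8535 ± 0.1654
CI = (1.6881, 2.0189)

Interpretation: We are 95% confident that the true slope β₁ lies between 1.6881 and 2.0189.
Since 0 is outside the interval, a two-sided test at α = 0.05 would reject H₀: β₁ = 0.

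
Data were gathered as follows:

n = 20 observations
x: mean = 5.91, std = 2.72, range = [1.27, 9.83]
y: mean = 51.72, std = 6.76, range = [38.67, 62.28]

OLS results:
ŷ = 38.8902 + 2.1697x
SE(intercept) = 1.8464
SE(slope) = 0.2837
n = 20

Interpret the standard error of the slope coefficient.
SE(β̂₁) = 0.2837 is the estimated standard deviation of the slope estimate across repeated samples; relative to β̂₁ = 2.1697 that is 13.1%, a precise estimate.

SE(β̂₁) = s / √Sxx, where s is the residual standard deviation and Sxx = Σ(x − x̄)². It is the yardstick for how far β̂₁ = 2.1697 could plausibly be from the true slope.

Relative precision:
- SE / |β̂₁| = 0.2837 / 2.1697 = 13.1%
- Rule of thumb (under 20%: precise; 20% to under 50%: moderately precise; 50% or more: imprecise) → precise

Link to the t-test: t = β̂₁ / SE(β̂₁) = 2.1697 / 0.2837 = 7.6479, the statistic for H₀: β₁ = 0.

What drives SE(β̂₁): larger n (here n = 20) → smaller SE; wider spread of x values → smaller SE; more residual scatter → larger SE.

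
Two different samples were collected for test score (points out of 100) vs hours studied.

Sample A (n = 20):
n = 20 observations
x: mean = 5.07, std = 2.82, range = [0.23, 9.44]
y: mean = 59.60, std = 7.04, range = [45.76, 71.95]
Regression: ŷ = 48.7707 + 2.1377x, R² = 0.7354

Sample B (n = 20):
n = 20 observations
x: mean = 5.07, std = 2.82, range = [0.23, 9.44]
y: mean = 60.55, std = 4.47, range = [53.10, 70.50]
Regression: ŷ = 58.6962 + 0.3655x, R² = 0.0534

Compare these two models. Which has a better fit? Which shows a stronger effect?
Model A has the better fit (R² = 0.7354 vs 0.0534). Model A shows the stronger effect (|β₁| = 2.1377 vs 0.3655).

Model Comparison:

Goodness of fit (R²):
- Model A: R² = 0.7354 → 73.54% of variance in test score explained
- Model B: R² = 0.0534 → 5.34% of variance in test score explained
- 0.7354 > 0.0534 → Model A has the better fit

Effect size (slope magnitude):
- Model A: β₁ = 2.1377 → predicted test score rises 2.1377 points per additional hour of study time
- Model B: β₁ = 0.3655 → predicted test score rises 0.3655 points per additional hour of study time
- |2.1377| > |0.3655| → Model A shows the stronger marginal effect

Note: R² measures how tightly points cluster around the line; β₁ measures how steep the line is — they answer different questions.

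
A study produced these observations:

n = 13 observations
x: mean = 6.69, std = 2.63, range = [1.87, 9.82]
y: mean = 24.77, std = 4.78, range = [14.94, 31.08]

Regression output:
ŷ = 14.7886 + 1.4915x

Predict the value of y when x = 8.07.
ŷ = 26.8250

To predict y for x = 8.07, substitute into the regression equation:

ŷ = 14.7886 + 1.4915 × 8.07
ŷ = 14.7886 + 12.0364
ŷ = 26.8250

This is a point prediction; actual observations scatter around it by roughly the residual standard deviation.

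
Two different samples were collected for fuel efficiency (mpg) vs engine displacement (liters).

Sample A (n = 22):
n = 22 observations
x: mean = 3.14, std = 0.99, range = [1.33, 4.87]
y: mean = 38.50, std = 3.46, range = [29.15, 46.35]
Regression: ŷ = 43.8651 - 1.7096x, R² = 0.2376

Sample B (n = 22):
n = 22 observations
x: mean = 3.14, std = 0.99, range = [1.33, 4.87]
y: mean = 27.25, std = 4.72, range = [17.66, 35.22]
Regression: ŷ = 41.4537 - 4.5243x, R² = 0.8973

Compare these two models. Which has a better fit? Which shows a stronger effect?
Model B has the better fit (R² = 0.8973 vs 0.2376). Model B shows the stronger effect (|β₁| = 4.5243 vs 1.7096).

Model Comparison:

Which explains more variance? (R²)
- Model A: R² = 0.2376 → 23.76% of variance in fuel efficiency explained
- Model B: R² = 0.8973 → 89.73% of variance in fuel efficiency explained
- 0.8973 > 0.2376 → Model B has the better fit

Which has the larger per-liter effect? (|β₁|)
- Model A: β₁ = -1.7096 → predicted fuel efficiency falls 1.7096 mpg per additional liter of engine displacement
- Model B: β₁ = -4.5243 → predicted fuel efficiency falls 4.5243 mpg per additional liter of engine displacement
- |-1.7096| < |-4.5243| → Model B shows the stronger marginal effect

Notes:
- A better fit (higher R²) doesn't necessarily mean a more important relationship.
- A steeper slope doesn't make a better model if the scatter around the line is large.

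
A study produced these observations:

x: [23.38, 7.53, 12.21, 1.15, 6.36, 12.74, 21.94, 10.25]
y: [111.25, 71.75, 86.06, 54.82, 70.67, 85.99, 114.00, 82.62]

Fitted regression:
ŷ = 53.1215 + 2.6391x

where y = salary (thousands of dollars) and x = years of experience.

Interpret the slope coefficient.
An increase of one year in experience is associated with a 2.6391 thousand dollars increase in predicted salary.

The slope coefficient β₁ = 2.6391 represents the marginal effect of experience on salary.

Interpretation:
- Experience up by 1 year → predicted salary increases by 2.6391 thousand dollars
- The effect is assumed constant over the observed range of x (linearity)
- The sign (+) gives the direction; the magnitude 2.6391 gives the size of the effect per year

(β₀ = 53.1215 is the fitted value at x = 0 and is not part of the slope interpretation.)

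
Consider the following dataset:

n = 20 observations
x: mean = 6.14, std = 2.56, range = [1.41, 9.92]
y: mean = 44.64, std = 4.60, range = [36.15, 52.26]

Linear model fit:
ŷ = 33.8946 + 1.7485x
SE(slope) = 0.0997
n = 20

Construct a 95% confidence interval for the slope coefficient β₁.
The 95% CI for β₁ is (1.5390, 1.9580)

Confidence interval for the slope:

The 95% CI for β₁ is: β̂₁ ± t*(α/2, n-2) × SE(β̂₁)

Step 1: Find critical t-value
- Confidence level = 0.95
- Degrees of freedom = n - 2 = 20 - 2 = 18
- t*(α/2, 18) = 2.1009

Step 2: Calculate margin of error
Margin = 2.1009 × 0.0997 = 0.2095

Step 3: Construct interval
CI = 1.7485 ± 0.2095
CI = (1.5390, 1.9580)

Interpretation: intervals built this way capture the true β₁ in 95% of repeated samples; here the plausible range for the per-unit effect of x on y is 1.5390 to 1.9580.
Both endpoints are positive, so the data support a genuinely positive slope at this confidence level.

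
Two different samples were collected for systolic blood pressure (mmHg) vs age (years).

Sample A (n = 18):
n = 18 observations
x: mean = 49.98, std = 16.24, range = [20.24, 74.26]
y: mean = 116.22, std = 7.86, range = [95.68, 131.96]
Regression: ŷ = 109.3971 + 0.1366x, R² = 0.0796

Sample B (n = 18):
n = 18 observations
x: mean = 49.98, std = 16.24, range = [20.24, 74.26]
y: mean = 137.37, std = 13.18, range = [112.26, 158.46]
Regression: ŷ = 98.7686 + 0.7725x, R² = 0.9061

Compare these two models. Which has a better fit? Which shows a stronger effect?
Model B has the better fit (R² = 0.9061 vs 0.0796). Model B shows the stronger effect (|β₁| = 0.7725 vs 0.1366).

Model Comparison:

Fit — compare R²:
- Model A: R² = 0.0796 → 7.96% of variance in blood pressure explained
- Model B: R² = 0.9061 → 90.61% of variance in blood pressure explained
- 0.9061 > 0.0796 → Model B has the better fit

Effect size (slope magnitude):
- Model A: β₁ = 0.1366 → predicted blood pressure rises 0.1366 mmHg per additional year of age
- Model B: β₁ = 0.7725 → predicted blood pressure rises 0.7725 mmHg per additional year of age
- |0.1366| < |0.7725| → Model B shows the stronger marginal effect

Notes:
- R² measures how tightly points cluster around the line; β₁ measures how steep the line is — they answer different questions.
- The two samples could reflect different populations, time periods, or measurement quality.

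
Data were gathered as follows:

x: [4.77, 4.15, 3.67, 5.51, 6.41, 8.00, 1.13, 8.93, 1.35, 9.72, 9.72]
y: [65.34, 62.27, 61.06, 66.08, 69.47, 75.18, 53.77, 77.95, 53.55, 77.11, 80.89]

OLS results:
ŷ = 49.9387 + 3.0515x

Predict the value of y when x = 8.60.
ŷ = 76.1816

Plug x = 8.60 into the fitted line:

ŷ = 49.9387 + 3.0515 × 8.60
ŷ = 49.9387 + 26.2429
ŷ = 76.1816

This is the fitted mean response at that x — an individual observation would come with a wider prediction interval.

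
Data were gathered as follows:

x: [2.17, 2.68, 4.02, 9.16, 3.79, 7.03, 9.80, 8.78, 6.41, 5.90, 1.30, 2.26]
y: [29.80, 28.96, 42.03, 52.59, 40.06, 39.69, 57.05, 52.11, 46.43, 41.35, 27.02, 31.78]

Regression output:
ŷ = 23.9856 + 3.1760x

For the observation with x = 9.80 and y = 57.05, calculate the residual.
Residual = 1.9396

The residual is the difference between the actual value and the predicted value:

Residual = y - ŷ

Step 1: Calculate predicted value
ŷ = 23.9856 + 3.1760 × 9.80
ŷ = 55.1104

Step 2: Calculate residual
Residual = 57.05 - 55.1104
Residual = 1.9396

The residual is positive, so the observed y = 57.05 sits above the regression line (the line underestimates it by 1.9396).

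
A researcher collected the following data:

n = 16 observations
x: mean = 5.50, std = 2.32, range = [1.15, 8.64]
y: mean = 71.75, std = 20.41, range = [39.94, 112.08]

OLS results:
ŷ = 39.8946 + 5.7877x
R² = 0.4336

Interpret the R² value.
R² = 0.4336 means 43.36% of the variation in y is explained by the linear relationship with x. This indicates a moderate fit.

R² = 1 − SS_res/SS_tot compares the residual scatter to the total scatter of y about its mean.

Here R² = 0.4336:
- Explained: 43.36% of the variation in y
- Unexplained (residual): 100% − 43.36% = 56.64%
- Rule of thumb (below 0.3 weak; 0.3 to below 0.7 moderate; 0.7 and above strong) → moderate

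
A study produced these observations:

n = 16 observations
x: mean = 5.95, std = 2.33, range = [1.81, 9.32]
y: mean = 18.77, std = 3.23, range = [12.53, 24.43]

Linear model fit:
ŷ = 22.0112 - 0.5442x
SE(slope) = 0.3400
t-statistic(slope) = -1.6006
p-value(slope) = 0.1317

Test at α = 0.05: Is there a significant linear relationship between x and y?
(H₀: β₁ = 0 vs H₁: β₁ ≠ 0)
Fail to reject H₀: p-value = 0.1317 ≥ α = 0.05. The linear relationship is not significant at the 5% level.

Hypothesis test for the slope coefficient:

H₀: β₁ = 0 (no linear relationship)
H₁: β₁ ≠ 0 (linear relationship exists)

Test statistic: t = β̂₁ / SE(β̂₁) = -0.5442 / 0.3400 = -1.6006

The p-value (0.1317) is the probability, under H₀, of a t-statistic at least as extreme as |t| = 1.6006 (two-sided, df = n − 2 = 14).

Decision rule: reject H₀ if p-value < α.
p-value = 0.1317 ≥ α = 0.05 → fail to reject H₀.

Conclusion: the linear association between x and y is not significant at the 5% level.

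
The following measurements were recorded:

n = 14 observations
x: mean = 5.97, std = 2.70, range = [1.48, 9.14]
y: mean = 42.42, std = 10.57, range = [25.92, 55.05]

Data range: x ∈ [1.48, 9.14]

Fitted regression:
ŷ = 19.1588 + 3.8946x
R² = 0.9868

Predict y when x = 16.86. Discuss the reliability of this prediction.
ŷ = 84.8218 (extrapolation — x = 16.86 lies outside [1.48, 9.14], so reliability is low).

Prediction calculation:
ŷ = 19.1588 + 3.8946 × 16.86
ŷ = 84.8218

Reliability:
- Data range: x ∈ [1.48, 9.14]
- Prediction point: x = 16.86 is 7.72 units above the observed range → this is EXTRAPOLATION, not interpolation

Why that matters here:
- R² describes fit only over the sampled x values; it says nothing about behaviour beyond them
- The linear relationship may not hold outside the observed range
- Real relationships often flatten, saturate, or turn nonlinear at extremes

Report the number if required, but flag clearly that it is an extrapolation.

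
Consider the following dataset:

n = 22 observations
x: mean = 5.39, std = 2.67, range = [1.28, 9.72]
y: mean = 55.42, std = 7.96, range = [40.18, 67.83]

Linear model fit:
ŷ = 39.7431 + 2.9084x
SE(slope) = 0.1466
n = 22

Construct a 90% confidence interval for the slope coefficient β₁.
The 90% CI for β₁ is (2.6556, 3.1612)

Confidence interval for the slope:

The 90% CI for β₁ is: β̂₁ ± t*(α/2, n-2) × SE(β̂₁)

Step 1: Find critical t-value
- Confidence level = 0.9
- Degrees of freedom = n - 2 = 22 - 2 = 20
- t*(α/2, 20) = 1.7247

Step 2: Calculate margin of error
Margin = 1.7247 × 0.1466 = 0.2528

Step 3: Construct interval
CI = 2.9084 ± 0.2528
CI = (2.6556, 3.1612)

Interpretation: intervals built this way capture the true β₁ in 90% of repeated samples; here the plausible range for the per-unit effect of x on y is 2.6556 to 3.1612.
Since 0 is outside the interval, a two-sided test at α = 0.10 would reject H₀: β₁ = 0.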